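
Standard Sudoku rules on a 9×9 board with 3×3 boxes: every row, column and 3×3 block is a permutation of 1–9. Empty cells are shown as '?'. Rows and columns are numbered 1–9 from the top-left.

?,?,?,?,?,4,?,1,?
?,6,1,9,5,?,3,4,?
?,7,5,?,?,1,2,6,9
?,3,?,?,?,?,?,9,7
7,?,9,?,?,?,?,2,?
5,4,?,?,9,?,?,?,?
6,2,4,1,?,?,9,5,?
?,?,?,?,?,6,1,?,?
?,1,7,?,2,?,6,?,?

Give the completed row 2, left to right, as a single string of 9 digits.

row 2, column 9 = 8: row 2 has {1,3,4,5,6,9}; col 9 has {7,9}; box has {1,2,3,4,6,9} → only 8 remains.
row 5, column 2 = 8: row 5 has {2,7,9}; col 2 has {1,2,3,4,6,7}; box has {3,4,5,7,9} → only 8 remains.
row 6, column 7 = 8: row 6 has {4,5,9}; col 7 has {1,2,3,6,9}; box has {2,7,9} → only 8 remains.
row 6, column 8 = 3: row 6 has {4,5,8,9}; col 8 has {1,2,4,5,6,9}; box has {2,7,8,9} → only 3 remains.
row 7, column 9 = 3: row 7 has {1,2,4,5,6,9}; col 9 has {7,8,9}; box has {1,5,6,9} → only 3 remains.
row 9, column 8 = 8: row 9 has {1,2,6,7}; col 8 has {1,2,3,4,5,6,9}; box has {1,3,5,6,9} → only 8 remains.
row 9, column 9 = 4: row 9 has {1,2,6,7,8}; col 9 has {3,7,8,9}; box has {1,3,5,6,8,9} → only 4 remains.
row 1, column 2 = 9: row 1 has {1,4}; col 2 has {1,2,3,4,6,7,8}; box has {1,5,6,7} → only 9 remains.
row 1, column 9 = 5: row 1 has {1,4,9}; col 9 has {3,4,7,8,9}; box has {1,2,3,4,6,8,9} → only 5 remains.
row 2, column 1 = 2: row 2 has {1,3,4,5,6,8,9}; col 1 has {5,6,7}; box has {1,5,6,7,9} → only 2 remains.
row 2, column 6 = 7: row 2 has {1,2,3,4,5,6,8,9}; col 6 has {1,4,6}; box has {1,4,5,9} → only 7 remains.

261957348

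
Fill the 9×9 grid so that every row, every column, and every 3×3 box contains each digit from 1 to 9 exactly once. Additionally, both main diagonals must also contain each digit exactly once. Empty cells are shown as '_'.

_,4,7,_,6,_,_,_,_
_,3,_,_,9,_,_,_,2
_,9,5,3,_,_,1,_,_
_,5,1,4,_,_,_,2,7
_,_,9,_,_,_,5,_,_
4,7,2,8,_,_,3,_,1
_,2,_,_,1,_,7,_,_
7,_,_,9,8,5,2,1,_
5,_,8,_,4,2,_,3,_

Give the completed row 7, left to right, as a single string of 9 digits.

r2c3 = 6 (sole candidate).
r4c5 = 3 (sole candidate).
r5c5 = 2 (sole candidate).
r6c5 = 5 (sole candidate).
r7c4 = 6: row 7 has {1,2,7}; col 4 has {3,4,8,9}; box has {1,2,4,5,8,9} → only 6 remains.
r7c6 = 3: row 7 has {1,2,6,7}; col 6 has {2,5}; box has {1,2,4,5,6,8,9} → only 3 remains.
r8c2 = 6 (sole candidate).
r8c9 = 4 (sole candidate).
r9c2 = 1 (sole candidate).
r9c4 = 7 (sole candidate).
r1c1 = 8 (sole candidate).
r1c6 = 1 (sole candidate).
r1c7 = 9 (sole candidate).
r1c8 = 5 (sole candidate).
r1c9 = 3 (sole candidate).
r2c1 = 1 (sole candidate).
r2c4 = 5 (sole candidate).
r3c1 = 2 (sole candidate).
r3c5 = 7 (sole candidate).
r4c1 = 6 (sole candidate).
r4c6 = 9 (sole candidate).
r4c7 = 8 (sole candidate).
r5c1 = 3 (sole candidate).
r5c2 = 8 (sole candidate).
r5c4 = 1 (sole candidate).
r5c9 = 6 (sole candidate).
r6c6 = 6 (sole candidate).
r6c8 = 9 (sole candidate).
r7c1 = 9: row 7 has {1,2,3,6,7}; col 1 has {1,2,3,4,5,6,7,8}; box has {1,2,5,6,7,8} → only 9 remains.
r7c3 = 4: row 7 has {1,2,3,6,7,9}; col 3 has {1,2,5,6,7,8,9}; box has {1,2,5,6,7,8,9}; anti-diagonal has {1,2,3,5,6,8,9} → only 4 remains.
r7c8 = 8: row 7 has {1,2,3,4,6,7,9}; col 8 has {1,2,3,5,9}; box has {1,2,3,4,7} → only 8 remains.
r7c9 = 5: row 7 has {1,2,3,4,6,7,8,9}; col 9 has {1,2,3,4,6,7}; box has {1,2,3,4,7,8} → only 5 remains.

924613785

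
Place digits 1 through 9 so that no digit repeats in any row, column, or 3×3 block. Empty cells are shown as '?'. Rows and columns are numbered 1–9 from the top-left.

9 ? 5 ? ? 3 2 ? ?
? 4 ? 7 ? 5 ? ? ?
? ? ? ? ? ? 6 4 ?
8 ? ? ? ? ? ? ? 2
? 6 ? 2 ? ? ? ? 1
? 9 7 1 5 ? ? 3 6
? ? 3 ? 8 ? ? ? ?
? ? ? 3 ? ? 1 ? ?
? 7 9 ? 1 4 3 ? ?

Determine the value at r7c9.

4

r5c3 = 4 (sole candidate).
r6c1 = 2 (sole candidate).
r6c6 = 8 (sole candidate).
r6c7 = 4 (sole candidate).
r4c3 = 1 (sole candidate).
r3c9 = 5 (hidden single in row 3).
r9c9 = 8 (sole candidate).
r1c9 = 7 (sole candidate).
r3c1 = 7 (hidden single in row 3).
r3c2 = 3 (hidden single in row 3).
r4c2 = 5 (sole candidate).
r5c1 = 3 (sole candidate).
r2c9 = 3 (hidden single in row 2).
r3c6 = 1 (hidden single in row 3).
r4c5 = 3 (hidden single in row 4).
r4c4 = 4 (hidden single in row 4).
r1c5 = 4 (hidden single in row 1).
r1c4 = 6 (hidden single in row 1).
r9c4 = 5 (sole candidate).
r7c4 = 9 (sole candidate).
r7c9 = 4: row 7 has {3,8,9}; col 9 has {1,2,3,5,6,7,8}; box has {1,3,8} → only 4 remains.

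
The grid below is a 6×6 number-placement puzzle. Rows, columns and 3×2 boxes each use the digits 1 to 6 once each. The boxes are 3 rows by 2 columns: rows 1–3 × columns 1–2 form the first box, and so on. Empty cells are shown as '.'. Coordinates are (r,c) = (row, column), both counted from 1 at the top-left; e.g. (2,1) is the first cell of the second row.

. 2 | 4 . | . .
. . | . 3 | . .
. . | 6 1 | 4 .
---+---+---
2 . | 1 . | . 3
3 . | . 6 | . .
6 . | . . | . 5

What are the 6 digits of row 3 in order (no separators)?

(1,4) = 5: row 1 has {2,4}; col 4 has {1,3,6}; box has {1,3,4,6} → only 5 remains.
(2,3) = 2: row 2 has {3}; col 3 has {1,4,6}; box has {1,3,4,5,6} → only 2 remains.
(3,1) = 5: row 3 has {1,4,6}; col 1 has {2,3,6}; box has {2} → only 5 remains.
(3,2) = 3: row 3 has {1,4,5,6}; col 2 has {2}; box has {2,5} → only 3 remains.
(3,6) = 2: row 3 has {1,3,4,5,6}; col 6 has {3,5}; box has {4} → only 2 remains.

536142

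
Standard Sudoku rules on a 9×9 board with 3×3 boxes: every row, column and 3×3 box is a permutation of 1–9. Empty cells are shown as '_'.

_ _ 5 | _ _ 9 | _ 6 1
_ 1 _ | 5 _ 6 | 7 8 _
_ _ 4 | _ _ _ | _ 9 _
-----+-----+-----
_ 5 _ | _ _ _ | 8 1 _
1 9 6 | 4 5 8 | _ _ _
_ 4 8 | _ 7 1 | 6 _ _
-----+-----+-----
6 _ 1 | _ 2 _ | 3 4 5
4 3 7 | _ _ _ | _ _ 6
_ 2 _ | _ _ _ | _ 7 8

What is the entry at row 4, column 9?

4

row 5, column 7 = 2: row 5 has {1,4,5,6,8,9}; col 7 has {3,6,7,8}; box has {1,6,8} → only 2 remains.
row 5, column 8 = 3: row 5 has {1,2,4,5,6,8,9}; col 8 has {1,4,6,7,8,9}; box has {1,2,6,8} → only 3 remains.
row 5, column 9 = 7: row 5 has {1,2,3,4,5,6,8,9}; col 9 has {1,5,6,8}; box has {1,2,3,6,8} → only 7 remains.
row 6, column 8 = 5: row 6 has {1,4,6,7,8}; col 8 has {1,3,4,6,7,8,9}; box has {1,2,3,6,7,8} → only 5 remains.
row 6, column 9 = 9: row 6 has {1,4,5,6,7,8}; col 9 has {1,5,6,7,8}; box has {1,2,3,5,6,7,8} → only 9 remains.
row 7, column 2 = 8: row 7 has {1,2,3,4,5,6}; col 2 has {1,2,3,4,5,9}; box has {1,2,3,4,6,7} → only 8 remains.
row 7, column 6 = 7: row 7 has {1,2,3,4,5,6,8}; col 6 has {1,6,8,9}; box has {2} → only 7 remains.
row 8, column 6 = 5: row 8 has {3,4,6,7}; col 6 has {1,6,7,8,9}; box has {2,7} → only 5 remains.
row 8, column 8 = 2: row 8 has {3,4,5,6,7}; col 8 has {1,3,4,5,6,7,8,9}; box has {3,4,5,6,7,8} → only 2 remains.
row 9, column 3 = 9: row 9 has {2,7,8}; col 3 has {1,4,5,6,7,8}; box has {1,2,3,4,6,7,8} → only 9 remains.
row 9, column 7 = 1: row 9 has {2,7,8,9}; col 7 has {2,3,6,7,8}; box has {2,3,4,5,6,7,8} → only 1 remains.
row 1, column 2 = 7: row 1 has {1,5,6,9}; col 2 has {1,2,3,4,5,8,9}; box has {1,4,5} → only 7 remains.
row 1, column 7 = 4: row 1 has {1,5,6,7,9}; col 7 has {1,2,3,6,7,8}; box has {1,6,7,8,9} → only 4 remains.
row 3, column 2 = 6: row 3 has {4,9}; col 2 has {1,2,3,4,5,7,8,9}; box has {1,4,5,7} → only 6 remains.
row 3, column 7 = 5: row 3 has {4,6,9}; col 7 has {1,2,3,4,6,7,8}; box has {1,4,6,7,8,9} → only 5 remains.
row 4, column 9 = 4: row 4 has {1,5,8}; col 9 has {1,5,6,7,8,9}; box has {1,2,3,5,6,7,8,9} → only 4 remains.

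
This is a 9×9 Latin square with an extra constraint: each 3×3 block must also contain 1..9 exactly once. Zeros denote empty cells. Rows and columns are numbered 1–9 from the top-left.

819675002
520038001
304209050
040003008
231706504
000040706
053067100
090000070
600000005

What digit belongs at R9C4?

3

R2C4 = 4: row 2 has {1,2,3,5,8}; col 4 has {2,6,7}; box has {2,3,5,6,7,8,9} → only 4 remains.
R3C5 = 1: row 3 has {2,3,4,5,9}; col 5 has {3,4,6,7}; box has {2,3,4,5,6,7,8,9} → only 1 remains.
R3C9 = 7: row 3 has {1,2,3,4,5,9}; col 9 has {1,2,4,5,6,8}; box has {1,2,5} → only 7 remains.
R5C8 = 9: row 5 has {1,2,3,4,5,6,7}; col 8 has {5,7}; box has {4,5,6,7,8} → only 9 remains.
R6C1 = 9: row 6 has {4,6,7}; col 1 has {2,3,5,6,8}; box has {1,2,3,4} → only 9 remains.
R6C2 = 8: row 6 has {4,6,7,9}; col 2 has {1,2,3,4,5,9}; box has {1,2,3,4,9} → only 8 remains.
R6C3 = 5: row 6 has {4,6,7,8,9}; col 3 has {1,3,4,9}; box has {1,2,3,4,8,9} → only 5 remains.
R6C4 = 1: row 6 has {4,5,6,7,8,9}; col 4 has {2,4,6,7}; box has {3,4,6,7} → only 1 remains.
R6C6 = 2: row 6 has {1,4,5,6,7,8,9}; col 6 has {3,5,6,7,8,9}; box has {1,3,4,6,7} → only 2 remains.
R6C8 = 3: row 6 has {1,2,4,5,6,7,8,9}; col 8 has {5,7,9}; box has {4,5,6,7,8,9} → only 3 remains.
R7C1 = 4: row 7 has {1,3,5,6,7}; col 1 has {2,3,5,6,8,9}; box has {3,5,6,9} → only 4 remains.
R7C9 = 9: row 7 has {1,3,4,5,6,7}; col 9 has {1,2,4,5,6,7,8}; box has {1,5,7} → only 9 remains.
R8C1 = 1: row 8 has {7,9}; col 1 has {2,3,4,5,6,8,9}; box has {3,4,5,6,9} → only 1 remains.
R8C6 = 4: row 8 has {1,7,9}; col 6 has {2,3,5,6,7,8,9}; box has {6,7} → only 4 remains.
R8C9 = 3: row 8 has {1,4,7,9}; col 9 has {1,2,4,5,6,7,8,9}; box has {1,5,7,9} → only 3 remains.
R9C2 = 7: row 9 has {5,6}; col 2 has {1,2,3,4,5,8,9}; box has {1,3,4,5,6,9} → only 7 remains.
R9C6 = 1: row 9 has {5,6,7}; col 6 has {2,3,4,5,6,7,8,9}; box has {4,6,7} → only 1 remains.
R1C8 = 4: row 1 has {1,2,5,6,7,8,9}; col 8 has {3,5,7,9}; box has {1,2,5,7} → only 4 remains.
R2C8 = 6: row 2 has {1,2,3,4,5,8}; col 8 has {3,4,5,7,9}; box has {1,2,4,5,7} → only 6 remains.
R3C2 = 6: row 3 has {1,2,3,4,5,7,9}; col 2 has {1,2,3,4,5,7,8,9}; box has {1,2,3,4,5,8,9} → only 6 remains.
R3C7 = 8: row 3 has {1,2,3,4,5,6,7,9}; col 7 has {1,5,7}; box has {1,2,4,5,6,7} → only 8 remains.
R4C1 = 7: row 4 has {3,4,8}; col 1 has {1,2,3,4,5,6,8,9}; box has {1,2,3,4,5,8,9} → only 7 remains.
R4C3 = 6: row 4 has {3,4,7,8}; col 3 has {1,3,4,5,9}; box has {1,2,3,4,5,7,8,9} → only 6 remains.
R4C7 = 2: row 4 has {3,4,6,7,8}; col 7 has {1,5,7,8}; box has {3,4,5,6,7,8,9} → only 2 remains.
R4C8 = 1: row 4 has {2,3,4,6,7,8}; col 8 has {3,4,5,6,7,9}; box has {2,3,4,5,6,7,8,9} → only 1 remains.
R5C5 = 8: row 5 has {1,2,3,4,5,6,7,9}; col 5 has {1,3,4,6,7}; box has {1,2,3,4,6,7} → only 8 remains.
R7C4 = 8: row 7 has {1,3,4,5,6,7,9}; col 4 has {1,2,4,6,7}; box has {1,4,6,7} → only 8 remains.
R7C8 = 2: row 7 has {1,3,4,5,6,7,8,9}; col 8 has {1,3,4,5,6,7,9}; box has {1,3,5,7,9} → only 2 remains.
R8C4 = 5: row 8 has {1,3,4,7,9}; col 4 has {1,2,4,6,7,8}; box has {1,4,6,7,8} → only 5 remains.
R8C5 = 2: row 8 has {1,3,4,5,7,9}; col 5 has {1,3,4,6,7,8}; box has {1,4,5,6,7,8} → only 2 remains.
R8C7 = 6: row 8 has {1,2,3,4,5,7,9}; col 7 has {1,2,5,7,8}; box has {1,2,3,5,7,9} → only 6 remains.
R9C5 = 9: row 9 has {1,5,6,7}; col 5 has {1,2,3,4,6,7,8}; box has {1,2,4,5,6,7,8} → only 9 remains.
R9C7 = 4: row 9 has {1,5,6,7,9}; col 7 has {1,2,5,6,7,8}; box has {1,2,3,5,6,7,9} → only 4 remains.
R9C8 = 8: row 9 has {1,4,5,6,7,9}; col 8 has {1,2,3,4,5,6,7,9}; box has {1,2,3,4,5,6,7,9} → only 8 remains.
R1C7 = 3: row 1 has {1,2,4,5,6,7,8,9}; col 7 has {1,2,4,5,6,7,8}; box has {1,2,4,5,6,7,8} → only 3 remains.
R2C3 = 7: row 2 has {1,2,3,4,5,6,8}; col 3 has {1,3,4,5,6,9}; box has {1,2,3,4,5,6,8,9} → only 7 remains.
R2C7 = 9: row 2 has {1,2,3,4,5,6,7,8}; col 7 has {1,2,3,4,5,6,7,8}; box has {1,2,3,4,5,6,7,8} → only 9 remains.
R4C4 = 9: row 4 has {1,2,3,4,6,7,8}; col 4 has {1,2,4,5,6,7,8}; box has {1,2,3,4,6,7,8} → only 9 remains.
R4C5 = 5: row 4 has {1,2,3,4,6,7,8,9}; col 5 has {1,2,3,4,6,7,8,9}; box has {1,2,3,4,6,7,8,9} → only 5 remains.
R8C3 = 8: row 8 has {1,2,3,4,5,6,7,9}; col 3 has {1,3,4,5,6,7,9}; box has {1,3,4,5,6,7,9} → only 8 remains.
R9C3 = 2: row 9 has {1,4,5,6,7,8,9}; col 3 has {1,3,4,5,6,7,8,9}; box has {1,3,4,5,6,7,8,9} → only 2 remains.
R9C4 = 3: row 9 has {1,2,4,5,6,7,8,9}; col 4 has {1,2,4,5,6,7,8,9}; box has {1,2,4,5,6,7,8,9} → only 3 remains.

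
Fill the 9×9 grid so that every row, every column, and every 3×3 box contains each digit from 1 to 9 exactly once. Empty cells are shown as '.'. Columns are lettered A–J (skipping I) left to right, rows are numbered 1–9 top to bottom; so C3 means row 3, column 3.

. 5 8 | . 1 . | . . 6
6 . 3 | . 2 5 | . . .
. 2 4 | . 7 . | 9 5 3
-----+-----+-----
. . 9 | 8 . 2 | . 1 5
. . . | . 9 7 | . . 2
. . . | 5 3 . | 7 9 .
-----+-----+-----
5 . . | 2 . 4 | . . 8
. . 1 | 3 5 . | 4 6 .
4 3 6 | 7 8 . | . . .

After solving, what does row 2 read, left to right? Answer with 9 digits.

G1 = 2 (sole candidate).
A3 = 1 (sole candidate).
D3 = 6 (sole candidate).
F3 = 8 (sole candidate).
C5 = 5 (sole candidate).
C6 = 2 (sole candidate).
J6 = 4 (sole candidate).
C7 = 7 (sole candidate).
E7 = 6 (sole candidate).
H7 = 3 (sole candidate).
F8 = 9 (sole candidate).
J8 = 7 (sole candidate).
F9 = 1 (sole candidate).
G9 = 5 (sole candidate).
H9 = 2 (sole candidate).
J9 = 9 (sole candidate).
F1 = 3 (sole candidate).
J2 = 1: row 2 has {2,3,5,6}; col 9 has {2,3,4,5,6,7,8,9}; box has {2,3,5,6,9} → only 1 remains.
E4 = 4 (sole candidate).
D5 = 1 (sole candidate).
H5 = 8 (sole candidate).
A6 = 8 (sole candidate).
F6 = 6 (sole candidate).
B7 = 9 (sole candidate).
G7 = 1 (sole candidate).
A8 = 2 (sole candidate).
B8 = 8 (sole candidate).
B2 = 7: row 2 has {1,2,3,5,6}; col 2 has {2,3,5,8,9}; box has {1,2,3,4,5,6,8} → only 7 remains.
G2 = 8: row 2 has {1,2,3,5,6,7}; col 7 has {1,2,4,5,7,9}; box has {1,2,3,5,6,9} → only 8 remains.
H2 = 4: row 2 has {1,2,3,5,6,7,8}; col 8 has {1,2,3,5,6,8,9}; box has {1,2,3,5,6,8,9} → only 4 remains.
B4 = 6 (sole candidate).
G4 = 3 (sole candidate).
A5 = 3 (sole candidate).
B5 = 4 (sole candidate).
G5 = 6 (sole candidate).
B6 = 1 (sole candidate).
A1 = 9 (sole candidate).
D1 = 4 (sole candidate).
H1 = 7 (sole candidate).
D2 = 9: row 2 has {1,2,3,4,5,6,7,8}; col 4 has {1,2,3,4,5,6,7,8}; box has {1,2,3,4,5,6,7,8} → only 9 remains.

673925841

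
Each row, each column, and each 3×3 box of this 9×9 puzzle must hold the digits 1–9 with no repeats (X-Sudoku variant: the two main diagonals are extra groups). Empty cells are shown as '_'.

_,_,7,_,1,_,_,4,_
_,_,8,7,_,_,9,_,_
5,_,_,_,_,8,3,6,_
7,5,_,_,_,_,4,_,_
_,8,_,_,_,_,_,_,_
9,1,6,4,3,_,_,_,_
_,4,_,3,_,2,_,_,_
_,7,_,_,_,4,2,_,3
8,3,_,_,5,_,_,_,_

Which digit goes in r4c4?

r1c7 = 8 (hidden single in row 1).
r3c9 = 7 (hidden single in row 3).
r3c3 = 1 (hidden single in row 3).
r3c5 = 4 (hidden single in row 3).
r2c1 = 4 (hidden single in row 2).
r2c6 = 3 (hidden single in row 2).
r1c1 = 3 (hidden single in row 1).
r5c1 = 2 (sole candidate).
r4c3 = 3 (sole candidate).
r5c3 = 4 (sole candidate).
r5c8 = 3 (hidden single in row 5).
r9c3 = 2 (hidden single in row 9).
r9c9 = 4 (hidden single in row 9).
r7c5 = 7 (hidden single in column 5).
r6c6 = 7 (hidden single in main diagonal).
r6c7 = 5 (sole candidate).
r7c7 = 6 (sole candidate).
r2c2 = 2 (sole candidate).
r2c5 = 6 (sole candidate).
r3c2 = 9 (sole candidate).
r3c4 = 2 (sole candidate).
r5c5 = 9 (sole candidate).
r7c1 = 1 (sole candidate).
r7c3 = 5 (sole candidate).
r8c1 = 6 (sole candidate).
r8c3 = 9 (sole candidate).
r8c5 = 8 (sole candidate).
r8c8 = 5 (sole candidate).
r1c2 = 6 (sole candidate).
r1c9 = 2 (sole candidate).
r2c8 = 1 (sole candidate).
r2c9 = 5 (sole candidate).
r4c4 = 8: row 4 has {3,4,5,7}; col 4 has {2,3,4,7}; box has {3,4,7,9}; main diagonal has {1,2,3,4,5,6,7,9} → only 8 remains.

8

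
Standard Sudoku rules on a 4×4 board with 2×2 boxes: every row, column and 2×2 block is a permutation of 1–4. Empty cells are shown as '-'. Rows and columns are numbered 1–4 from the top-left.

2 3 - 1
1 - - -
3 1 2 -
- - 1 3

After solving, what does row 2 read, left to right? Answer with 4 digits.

1432

r1c3 = 4: row 1 has {1,2,3}; col 3 has {1,2}; box has {1} → only 4 remains.
r2c2 = 4: row 2 has {1}; col 2 has {1,3}; box has {1,2,3} → only 4 remains.
r2c3 = 3: row 2 has {1,4}; col 3 has {1,2,4}; box has {1,4} → only 3 remains.
r2c4 = 2: row 2 has {1,3,4}; col 4 has {1,3}; box has {1,3,4} → only 2 remains.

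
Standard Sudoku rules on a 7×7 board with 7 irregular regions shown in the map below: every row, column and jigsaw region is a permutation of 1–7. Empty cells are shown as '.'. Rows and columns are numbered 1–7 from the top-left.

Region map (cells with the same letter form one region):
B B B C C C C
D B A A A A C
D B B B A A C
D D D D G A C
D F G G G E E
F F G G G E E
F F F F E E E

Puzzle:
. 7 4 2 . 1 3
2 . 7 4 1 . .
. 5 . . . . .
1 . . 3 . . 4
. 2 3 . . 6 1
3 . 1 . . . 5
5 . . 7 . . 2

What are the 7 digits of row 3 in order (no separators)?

4521637

r1c1 = 6: row 1 has {1,2,3,4,7}; col 1 has {1,2,3,5}; region has {4,5,7} → only 6 remains.
r1c5 = 5: row 1 has {1,2,3,4,6,7}; col 5 has {1}; region has {1,2,3,4} → only 5 remains.
r2c2 = 3: row 2 has {1,2,4,7}; col 2 has {2,5,7}; region has {4,5,6,7} → only 3 remains.
r2c6 = 5: row 2 has {1,2,3,4,7}; col 6 has {1,6}; region has {1,4,7} → only 5 remains.
r2c7 = 6: row 2 has {1,2,3,4,5,7}; col 7 has {1,2,3,4,5}; region has {1,2,3,4,5} → only 6 remains.
r3c3 = 2: row 3 has {5}; col 3 has {1,3,4,7}; region has {3,4,5,6,7} → only 2 remains.
r3c4 = 1: row 3 has {2,5}; col 4 has {2,3,4,7}; region has {2,3,4,5,6,7} → only 1 remains.
r3c6 = 3: row 3 has {1,2,5}; col 6 has {1,5,6}; region has {1,4,5,7} → only 3 remains.
r3c7 = 7: row 3 has {1,2,3,5}; col 7 has {1,2,3,4,5,6}; region has {1,2,3,4,5,6} → only 7 remains.
r4c2 = 6: row 4 has {1,3,4}; col 2 has {2,3,5,7}; region has {1,2,3} → only 6 remains.
r4c3 = 5: row 4 has {1,3,4,6}; col 3 has {1,2,3,4,7}; region has {1,2,3,6} → only 5 remains.
r4c6 = 2: row 4 has {1,3,4,5,6}; col 6 has {1,3,5,6}; region has {1,3,4,5,7} → only 2 remains.
r5c4 = 5: row 5 has {1,2,3,6}; col 4 has {1,2,3,4,7}; region has {1,3} → only 5 remains.
r6c2 = 4: row 6 has {1,3,5}; col 2 has {2,3,5,6,7}; region has {2,3,5,7} → only 4 remains.
r6c4 = 6: row 6 has {1,3,4,5}; col 4 has {1,2,3,4,5,7}; region has {1,3,5} → only 6 remains.
r6c6 = 7: row 6 has {1,3,4,5,6}; col 6 has {1,2,3,5,6}; region has {1,2,5,6} → only 7 remains.
r7c2 = 1: row 7 has {2,5,7}; col 2 has {2,3,4,5,6,7}; region has {2,3,4,5,7} → only 1 remains.
r7c3 = 6: row 7 has {1,2,5,7}; col 3 has {1,2,3,4,5,7}; region has {1,2,3,4,5,7} → only 6 remains.
r7c6 = 4: row 7 has {1,2,5,6,7}; col 6 has {1,2,3,5,6,7}; region has {1,2,5,6,7} → only 4 remains.
r3c1 = 4: row 3 has {1,2,3,5,7}; col 1 has {1,2,3,5,6}; region has {1,2,3,5,6} → only 4 remains.
r3c5 = 6: row 3 has {1,2,3,4,5,7}; col 5 has {1,5}; region has {1,2,3,4,5,7} → only 6 remains.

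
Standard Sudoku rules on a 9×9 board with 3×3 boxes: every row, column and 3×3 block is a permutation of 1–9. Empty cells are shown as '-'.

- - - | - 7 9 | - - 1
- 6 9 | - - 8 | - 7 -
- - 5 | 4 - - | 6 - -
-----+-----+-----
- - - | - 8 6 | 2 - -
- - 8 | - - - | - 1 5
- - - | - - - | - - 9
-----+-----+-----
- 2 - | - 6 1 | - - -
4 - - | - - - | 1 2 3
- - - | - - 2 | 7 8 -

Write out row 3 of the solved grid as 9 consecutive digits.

row 3, column 6 = 3: row 3 has {4,5,6}; col 6 has {1,2,6,8,9}; box has {4,7,8,9} → only 3 remains.
row 3, column 8 = 9: row 3 has {3,4,5,6}; col 8 has {1,2,7,8}; box has {1,6,7} → only 9 remains.
row 7, column 9 = 4: row 7 has {1,2,6}; col 9 has {1,3,5,9}; box has {1,2,3,7,8} → only 4 remains.
row 9, column 9 = 6: row 9 has {2,7,8}; col 9 has {1,3,4,5,9}; box has {1,2,3,4,7,8} → only 6 remains.
row 2, column 9 = 2: row 2 has {6,7,8,9}; col 9 has {1,3,4,5,6,9}; box has {1,6,7,9} → only 2 remains.
row 3, column 9 = 8: row 3 has {3,4,5,6,9}; col 9 has {1,2,3,4,5,6,9}; box has {1,2,6,7,9} → only 8 remains.
row 4, column 9 = 7: row 4 has {2,6,8}; col 9 has {1,2,3,4,5,6,8,9}; box has {1,2,5,9} → only 7 remains.
row 7, column 8 = 5: row 7 has {1,2,4,6}; col 8 has {1,2,7,8,9}; box has {1,2,3,4,6,7,8} → only 5 remains.
row 7, column 7 = 9: row 7 has {1,2,4,5,6}; col 7 has {1,2,6,7}; box has {1,2,3,4,5,6,7,8} → only 9 remains.
row 1, column 4 = 6: in row 1, 6 can only go here (every other open cell in that row sees a 6).
row 1, column 7 = 5: in row 1, 5 can only go here (every other open cell in that row sees a 5).
row 2, column 7 = 4: in row 2, 4 can only go here (every other open cell in that row sees a 4).
row 1, column 8 = 3: row 1 has {1,5,6,7,9}; col 8 has {1,2,5,7,8,9}; box has {1,2,4,5,6,7,8,9} → only 3 remains.
row 4, column 8 = 4: row 4 has {2,6,7,8}; col 8 has {1,2,3,5,7,8,9}; box has {1,2,5,7,9} → only 4 remains.
row 5, column 7 = 3: row 5 has {1,5,8}; col 7 has {1,2,4,5,6,7,9}; box has {1,2,4,5,7,9} → only 3 remains.
row 6, column 7 = 8: row 6 has {9}; col 7 has {1,2,3,4,5,6,7,9}; box has {1,2,3,4,5,7,9} → only 8 remains.
row 6, column 8 = 6: row 6 has {8,9}; col 8 has {1,2,3,4,5,7,8,9}; box has {1,2,3,4,5,7,8,9} → only 6 remains.
row 2, column 1 = 3: in row 2, 3 can only go here (every other open cell in that row sees a 3).
row 5, column 1 = 6: in row 5, 6 can only go here (every other open cell in that row sees a 6).
row 8, column 3 = 6: in row 8, 6 can only go here (every other open cell in that row sees a 6).
row 9, column 5 = 4: in row 9, 4 can only go here (every other open cell in that row sees a 4).
row 6, column 5 = 3: in column 5, 3 can only go here (every other open cell in that column sees a 3).
row 3, column 5 = 2: in box 2, 2 can only go here (every other open cell in that box sees a 2).
row 5, column 5 = 9: row 5 has {1,3,5,6,8}; col 5 has {2,3,4,6,7,8}; box has {3,6,8} → only 9 remains.
row 8, column 5 = 5: row 8 has {1,2,3,4,6}; col 5 has {2,3,4,6,7,8,9}; box has {1,2,4,6} → only 5 remains.
row 8, column 6 = 7: row 8 has {1,2,3,4,5,6}; col 6 has {1,2,3,6,8,9}; box has {1,2,4,5,6} → only 7 remains.
row 2, column 5 = 1: row 2 has {2,3,4,6,7,8,9}; col 5 has {2,3,4,5,6,7,8,9}; box has {2,3,4,6,7,8,9} → only 1 remains.
row 5, column 6 = 4: row 5 has {1,3,5,6,8,9}; col 6 has {1,2,3,6,7,8,9}; box has {3,6,8,9} → only 4 remains.
row 6, column 6 = 5: row 6 has {3,6,8,9}; col 6 has {1,2,3,4,6,7,8,9}; box has {3,4,6,8,9} → only 5 remains.
row 2, column 4 = 5: row 2 has {1,2,3,4,6,7,8,9}; col 4 has {4,6}; box has {1,2,3,4,6,7,8,9} → only 5 remains.
row 4, column 4 = 1: row 4 has {2,4,6,7,8}; col 4 has {4,5,6}; box has {3,4,5,6,8,9} → only 1 remains.
row 5, column 2 = 7: row 5 has {1,3,4,5,6,8,9}; col 2 has {2,6}; box has {6,8} → only 7 remains.
row 5, column 4 = 2: row 5 has {1,3,4,5,6,7,8,9}; col 4 has {1,4,5,6}; box has {1,3,4,5,6,8,9} → only 2 remains.
row 6, column 4 = 7: row 6 has {3,5,6,8,9}; col 4 has {1,2,4,5,6}; box has {1,2,3,4,5,6,8,9} → only 7 remains.
row 3, column 2 = 1: row 3 has {2,3,4,5,6,8,9}; col 2 has {2,6,7}; box has {3,5,6,9} → only 1 remains.
row 4, column 3 = 3: row 4 has {1,2,4,6,7,8}; col 3 has {5,6,8,9}; box has {6,7,8} → only 3 remains.
row 6, column 2 = 4: row 6 has {3,5,6,7,8,9}; col 2 has {1,2,6,7}; box has {3,6,7,8} → only 4 remains.
row 7, column 3 = 7: row 7 has {1,2,4,5,6,9}; col 3 has {3,5,6,8,9}; box has {2,4,6} → only 7 remains.
row 9, column 3 = 1: row 9 has {2,4,6,7,8}; col 3 has {3,5,6,7,8,9}; box has {2,4,6,7} → only 1 remains.
row 1, column 2 = 8: row 1 has {1,3,5,6,7,9}; col 2 has {1,2,4,6,7}; box has {1,3,5,6,9} → only 8 remains.
row 3, column 1 = 7: row 3 has {1,2,3,4,5,6,8,9}; col 1 has {3,4,6}; box has {1,3,5,6,8,9} → only 7 remains.

715423698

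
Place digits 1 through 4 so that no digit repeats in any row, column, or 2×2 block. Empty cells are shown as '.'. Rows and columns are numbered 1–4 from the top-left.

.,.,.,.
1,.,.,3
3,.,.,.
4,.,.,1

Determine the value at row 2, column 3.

row 1, column 1 = 2 (sole candidate).
row 1, column 4 = 4 (sole candidate).
row 2, column 2 = 4 (sole candidate).
row 2, column 3 = 2: row 2 has {1,3,4}; col 3 has {}; box has {3,4} → only 2 remains.

2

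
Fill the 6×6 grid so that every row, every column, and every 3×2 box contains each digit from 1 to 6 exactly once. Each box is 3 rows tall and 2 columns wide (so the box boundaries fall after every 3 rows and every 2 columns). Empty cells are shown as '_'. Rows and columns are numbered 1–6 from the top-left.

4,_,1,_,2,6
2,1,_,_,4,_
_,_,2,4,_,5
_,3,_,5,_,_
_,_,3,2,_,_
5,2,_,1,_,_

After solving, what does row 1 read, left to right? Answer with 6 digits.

451326

r1c2 = 5: row 1 has {1,2,4,6}; col 2 has {1,2,3}; box has {1,2,4} → only 5 remains.
r1c4 = 3: row 1 has {1,2,4,5,6}; col 4 has {1,2,4,5}; box has {1,2,4} → only 3 remains.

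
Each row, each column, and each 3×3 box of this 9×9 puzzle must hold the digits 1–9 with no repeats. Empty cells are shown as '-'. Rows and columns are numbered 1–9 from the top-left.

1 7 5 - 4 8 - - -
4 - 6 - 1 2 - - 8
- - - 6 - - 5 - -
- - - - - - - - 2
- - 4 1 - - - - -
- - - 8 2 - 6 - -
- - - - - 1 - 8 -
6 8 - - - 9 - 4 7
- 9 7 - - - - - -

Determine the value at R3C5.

3

R2C2 = 3: row 2 has {1,2,4,6,8}; col 2 has {7,8,9}; box has {1,4,5,6,7} → only 3 remains.
R3C2 = 2: row 3 has {5,6}; col 2 has {3,7,8,9}; box has {1,3,4,5,6,7} → only 2 remains.
R2C4 = 5: in row 2, 5 can only go here (every other open cell in that row sees a 5).
R3C9 = 4: in row 3, 4 can only go here (every other open cell in that row sees a 4).
R3C8 = 1: in row 3, 1 can only go here (every other open cell in that row sees a 1).
R5C1 = 2: in row 5, 2 can only go here (every other open cell in that row sees a 2).
R5C7 = 8: in row 5, 8 can only go here (every other open cell in that row sees an 8).
R6C6 = 4: in row 6, 4 can only go here (every other open cell in that row sees a 4).
R4C7 = 4: in row 4, 4 can only go here (every other open cell in that row sees a 4).
R8C5 = 5: in row 8, 5 can only go here (every other open cell in that row sees a 5).
R9C4 = 4: in row 9, 4 can only go here (every other open cell in that row sees a 4).
R9C5 = 8: in row 9, 8 can only go here (every other open cell in that row sees an 8).
R7C2 = 4: in row 7, 4 can only go here (every other open cell in that row sees a 4).
R2C7 = 7: in column 7, 7 can only go here (every other open cell in that column sees a 7).
R2C8 = 9: row 2 has {1,2,3,4,5,6,7,8}; col 8 has {1,4,8}; box has {1,4,5,7,8} → only 9 remains.
R1C4 = 9: in row 1, 9 can only go here (every other open cell in that row sees a 9).
R7C7 = 9: in column 7, 9 can only go here (every other open cell in that column sees a 9).
R6C9 = 1: in box 6, 1 can only go here (every other open cell in that box sees a 1).
R6C2 = 5: row 6 has {1,2,4,6,8}; col 2 has {2,3,4,7,8,9}; box has {2,4} → only 5 remains.
R5C2 = 6: row 5 has {1,2,4,8}; col 2 has {2,3,4,5,7,8,9}; box has {2,4,5} → only 6 remains.
R4C2 = 1: row 4 has {2,4}; col 2 has {2,3,4,5,6,7,8,9}; box has {2,4,5,6} → only 1 remains.
R9C7 = 1: in row 9, 1 can only go here (every other open cell in that row sees a 1).
R8C3 = 1: in row 8, 1 can only go here (every other open cell in that row sees a 1).
R9C8 = 2: in row 9, 2 can only go here (every other open cell in that row sees a 2).
R8C7 = 3: row 8 has {1,4,5,6,7,8,9}; col 7 has {1,4,5,6,7,8,9}; box has {1,2,4,7,8,9} → only 3 remains.
R1C7 = 2: row 1 has {1,4,5,7,8,9}; col 7 has {1,3,4,5,6,7,8,9}; box has {1,4,5,7,8,9} → only 2 remains.
R8C4 = 2: row 8 has {1,3,4,5,6,7,8,9}; col 4 has {1,4,5,6,8,9}; box has {1,4,5,8,9} → only 2 remains.
R7C3 = 2: in row 7, 2 can only go here (every other open cell in that row sees a 2).
R1C8 = 6: in column 8, 6 can only go here (every other open cell in that column sees a 6).
R1C9 = 3: row 1 has {1,2,4,5,6,7,8,9}; col 9 has {1,2,4,7,8}; box has {1,2,4,5,6,7,8,9} → only 3 remains.
R5C9 = 9: in column 9, 9 can only go here (every other open cell in that column sees a 9).
R4C5 = 9: in column 5, 9 can only go here (every other open cell in that column sees a 9).
R4C6 = 6: in row 4, 6 can only go here (every other open cell in that row sees a 6).
R9C6 = 3: row 9 has {1,2,4,7,8,9}; col 6 has {1,2,4,6,8,9}; box has {1,2,4,5,8,9} → only 3 remains.
R3C6 = 7: row 3 has {1,2,4,5,6}; col 6 has {1,2,3,4,6,8,9}; box has {1,2,4,5,6,8,9} → only 7 remains.
R5C6 = 5: row 5 has {1,2,4,6,8,9}; col 6 has {1,2,3,4,6,7,8,9}; box has {1,2,4,6,8,9} → only 5 remains.
R7C4 = 7: row 7 has {1,2,4,8,9}; col 4 has {1,2,4,5,6,8,9}; box has {1,2,3,4,5,8,9} → only 7 remains.
R7C5 = 6: row 7 has {1,2,4,7,8,9}; col 5 has {1,2,4,5,8,9}; box has {1,2,3,4,5,7,8,9} → only 6 remains.
R7C9 = 5: row 7 has {1,2,4,6,7,8,9}; col 9 has {1,2,3,4,7,8,9}; box has {1,2,3,4,7,8,9} → only 5 remains.
R9C1 = 5: row 9 has {1,2,3,4,7,8,9}; col 1 has {1,2,4,6}; box has {1,2,4,6,7,8,9} → only 5 remains.
R9C9 = 6: row 9 has {1,2,3,4,5,7,8,9}; col 9 has {1,2,3,4,5,7,8,9}; box has {1,2,3,4,5,7,8,9} → only 6 remains.
R3C5 = 3: row 3 has {1,2,4,5,6,7}; col 5 has {1,2,4,5,6,8,9}; box has {1,2,4,5,6,7,8,9} → only 3 remains.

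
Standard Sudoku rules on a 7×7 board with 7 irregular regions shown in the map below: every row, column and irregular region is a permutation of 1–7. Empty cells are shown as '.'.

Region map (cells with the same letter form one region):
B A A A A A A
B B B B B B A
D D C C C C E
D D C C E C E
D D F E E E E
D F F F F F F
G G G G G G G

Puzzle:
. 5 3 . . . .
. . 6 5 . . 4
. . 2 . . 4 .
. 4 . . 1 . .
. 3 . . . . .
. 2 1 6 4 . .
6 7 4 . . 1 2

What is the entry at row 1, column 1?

row 2, column 2 = 1: row 2 has {4,5,6}; col 2 has {2,3,4,5,7}; region has {5,6} → only 1 remains.
row 3, column 2 = 6: row 3 has {2,4}; col 2 has {1,2,3,4,5,7}; region has {3,4} → only 6 remains.
row 7, column 4 = 3: row 7 has {1,2,4,6,7}; col 4 has {5,6}; region has {1,2,4,6,7} → only 3 remains.
row 7, column 5 = 5: row 7 has {1,2,3,4,6,7}; col 5 has {1,4}; region has {1,2,3,4,6,7} → only 5 remains.
row 4, column 4 = 7: row 4 has {1,4}; col 4 has {3,5,6}; region has {2,4} → only 7 remains.
row 3, column 4 = 1: row 3 has {2,4,6}; col 4 has {3,5,6,7}; region has {2,4,7} → only 1 remains.
row 3, column 5 = 3: row 3 has {1,2,4,6}; col 5 has {1,4,5}; region has {1,2,4,7} → only 3 remains.
row 4, column 3 = 5: row 4 has {1,4,7}; col 3 has {1,2,3,4,6}; region has {1,2,3,4,7} → only 5 remains.
row 4, column 6 = 6: row 4 has {1,4,5,7}; col 6 has {1,4}; region has {1,2,3,4,5,7} → only 6 remains.
row 4, column 7 = 3: row 4 has {1,4,5,6,7}; col 7 has {2,4}; region has {1} → only 3 remains.
row 5, column 3 = 7: row 5 has {3}; col 3 has {1,2,3,4,5,6}; region has {1,2,4,6} → only 7 remains.
row 6, column 7 = 5: row 6 has {1,2,4,6}; col 7 has {2,3,4}; region has {1,2,4,6,7} → only 5 remains.
row 1, column 4 = 2: row 1 has {3,5}; col 4 has {1,3,5,6,7}; region has {3,4,5} → only 2 remains.
row 1, column 6 = 7: row 1 has {2,3,5}; col 6 has {1,4,6}; region has {2,3,4,5} → only 7 remains.
row 3, column 7 = 7: row 3 has {1,2,3,4,6}; col 7 has {2,3,4,5}; region has {1,3} → only 7 remains.
row 4, column 1 = 2: row 4 has {1,3,4,5,6,7}; col 1 has {6}; region has {3,4,6} → only 2 remains.
row 5, column 4 = 4: row 5 has {3,7}; col 4 has {1,2,3,5,6,7}; region has {1,3,7} → only 4 remains.
row 5, column 7 = 6: row 5 has {3,4,7}; col 7 has {2,3,4,5,7}; region has {1,3,4,7} → only 6 remains.
row 6, column 1 = 7: row 6 has {1,2,4,5,6}; col 1 has {2,6}; region has {2,3,4,6} → only 7 remains.
row 6, column 6 = 3: row 6 has {1,2,4,5,6,7}; col 6 has {1,4,6,7}; region has {1,2,4,5,6,7} → only 3 remains.
row 1, column 1 = 4: row 1 has {2,3,5,7}; col 1 has {2,6,7}; region has {1,5,6} → only 4 remains.

4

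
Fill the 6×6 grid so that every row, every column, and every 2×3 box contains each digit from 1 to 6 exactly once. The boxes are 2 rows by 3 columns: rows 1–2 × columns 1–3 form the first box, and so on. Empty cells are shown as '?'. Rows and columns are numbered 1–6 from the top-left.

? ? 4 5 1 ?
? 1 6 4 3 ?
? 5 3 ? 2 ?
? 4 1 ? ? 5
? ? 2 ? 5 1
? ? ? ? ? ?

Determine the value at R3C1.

R2C6 = 2 (sole candidate).
R3C1 = 6: row 3 has {2,3,5}; col 1 has {}; box has {1,3,4,5} → only 6 remains.

6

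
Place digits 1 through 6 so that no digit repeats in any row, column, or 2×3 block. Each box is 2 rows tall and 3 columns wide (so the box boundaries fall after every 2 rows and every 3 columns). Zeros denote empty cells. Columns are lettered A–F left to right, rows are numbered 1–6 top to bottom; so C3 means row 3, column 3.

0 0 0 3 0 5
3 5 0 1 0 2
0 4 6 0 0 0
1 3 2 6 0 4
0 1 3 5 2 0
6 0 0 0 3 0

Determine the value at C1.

1

C2 = 4 (sole candidate).
E2 = 6 (sole candidate).
A3 = 5 (sole candidate).
D3 = 2 (sole candidate).
E3 = 1 (sole candidate).
F3 = 3 (sole candidate).
E4 = 5 (sole candidate).
A5 = 4 (sole candidate).
F5 = 6 (sole candidate).
B6 = 2 (sole candidate).
C6 = 5 (sole candidate).
D6 = 4 (sole candidate).
F6 = 1 (sole candidate).
A1 = 2 (sole candidate).
B1 = 6 (sole candidate).
C1 = 1: row 1 has {2,3,5,6}; col 3 has {2,3,4,5,6}; box has {2,3,4,5,6} → only 1 remains.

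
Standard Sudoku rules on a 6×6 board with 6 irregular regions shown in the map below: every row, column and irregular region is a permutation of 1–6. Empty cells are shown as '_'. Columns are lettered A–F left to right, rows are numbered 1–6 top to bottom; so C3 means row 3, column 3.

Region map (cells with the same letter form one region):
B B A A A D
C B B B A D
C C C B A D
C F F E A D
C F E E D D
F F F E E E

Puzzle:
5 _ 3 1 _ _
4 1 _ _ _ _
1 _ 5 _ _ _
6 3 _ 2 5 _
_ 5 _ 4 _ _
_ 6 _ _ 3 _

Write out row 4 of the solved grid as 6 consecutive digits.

631254

B3 = 2: row 3 has {1,5}; col 2 has {1,3,5,6}; region has {1,4,5,6} → only 2 remains.
A5 = 3: row 5 has {4,5}; col 1 has {1,4,5,6}; region has {1,2,4,5,6} → only 3 remains.
A6 = 2: row 6 has {3,6}; col 1 has {1,3,4,5,6}; region has {3,5,6} → only 2 remains.
D6 = 5: row 6 has {2,3,6}; col 4 has {1,2,4}; region has {2,3,4} → only 5 remains.
F6 = 1: row 6 has {2,3,5,6}; col 6 has {}; region has {2,3,4,5} → only 1 remains.
B1 = 4: row 1 has {1,3,5}; col 2 has {1,2,3,5,6}; region has {1,5} → only 4 remains.
F4 = 4: row 4 has {2,3,5,6}; col 6 has {1}; region has {} → only 4 remains.
C5 = 6: row 5 has {3,4,5}; col 3 has {3,5}; region has {1,2,3,4,5} → only 6 remains.
F5 = 2: row 5 has {3,4,5,6}; col 6 has {1,4}; region has {4} → only 2 remains.
C6 = 4: row 6 has {1,2,3,5,6}; col 3 has {3,5,6}; region has {2,3,5,6} → only 4 remains.
F1 = 6: row 1 has {1,3,4,5}; col 6 has {1,2,4}; region has {2,4} → only 6 remains.
C2 = 2: row 2 has {1,4}; col 3 has {3,4,5,6}; region has {1,4,5} → only 2 remains.
E2 = 6: row 2 has {1,2,4}; col 5 has {3,5}; region has {1,3,5} → only 6 remains.
E3 = 4: row 3 has {1,2,5}; col 5 has {3,5,6}; region has {1,3,5,6} → only 4 remains.
F3 = 3: row 3 has {1,2,4,5}; col 6 has {1,2,4,6}; region has {2,4,6} → only 3 remains.
C4 = 1: row 4 has {2,3,4,5,6}; col 3 has {2,3,4,5,6}; region has {2,3,4,5,6} → only 1 remains.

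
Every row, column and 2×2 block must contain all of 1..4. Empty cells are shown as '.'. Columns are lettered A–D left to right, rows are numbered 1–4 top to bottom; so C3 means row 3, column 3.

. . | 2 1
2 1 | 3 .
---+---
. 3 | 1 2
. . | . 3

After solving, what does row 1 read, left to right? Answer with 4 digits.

3421

B1 = 4: row 1 has {1,2}; col 2 has {1,3}; box has {1,2} → only 4 remains.
D2 = 4: row 2 has {1,2,3}; col 4 has {1,2,3}; box has {1,2,3} → only 4 remains.
A3 = 4: row 3 has {1,2,3}; col 1 has {2}; box has {3} → only 4 remains.
A4 = 1: row 4 has {3}; col 1 has {2,4}; box has {3,4} → only 1 remains.
B4 = 2: row 4 has {1,3}; col 2 has {1,3,4}; box has {1,3,4} → only 2 remains.
C4 = 4: row 4 has {1,2,3}; col 3 has {1,2,3}; box has {1,2,3} → only 4 remains.
A1 = 3: row 1 has {1,2,4}; col 1 has {1,2,4}; box has {1,2,4} → only 3 remains.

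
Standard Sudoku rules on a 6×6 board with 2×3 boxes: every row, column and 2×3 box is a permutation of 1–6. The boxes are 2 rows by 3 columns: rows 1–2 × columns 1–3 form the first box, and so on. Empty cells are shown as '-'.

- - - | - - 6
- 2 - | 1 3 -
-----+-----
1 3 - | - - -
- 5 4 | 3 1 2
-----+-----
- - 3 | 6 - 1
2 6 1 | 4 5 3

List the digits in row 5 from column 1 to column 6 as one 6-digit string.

543621

r1c3 = 5 (sole candidate).
r1c4 = 2 (sole candidate).
r1c5 = 4 (sole candidate).
r2c3 = 6 (sole candidate).
r2c6 = 5 (sole candidate).
r3c3 = 2 (sole candidate).
r3c4 = 5 (sole candidate).
r3c5 = 6 (sole candidate).
r3c6 = 4 (sole candidate).
r4c1 = 6 (sole candidate).
r5c2 = 4: row 5 has {1,3,6}; col 2 has {2,3,5,6}; box has {1,2,3,6} → only 4 remains.
r5c5 = 2: row 5 has {1,3,4,6}; col 5 has {1,3,4,5,6}; box has {1,3,4,5,6} → only 2 remains.
r1c1 = 3 (sole candidate).
r1c2 = 1 (sole candidate).
r2c1 = 4 (sole candidate).
r5c1 = 5: row 5 has {1,2,3,4,6}; col 1 has {1,2,3,4,6}; box has {1,2,3,4,6} → only 5 remains.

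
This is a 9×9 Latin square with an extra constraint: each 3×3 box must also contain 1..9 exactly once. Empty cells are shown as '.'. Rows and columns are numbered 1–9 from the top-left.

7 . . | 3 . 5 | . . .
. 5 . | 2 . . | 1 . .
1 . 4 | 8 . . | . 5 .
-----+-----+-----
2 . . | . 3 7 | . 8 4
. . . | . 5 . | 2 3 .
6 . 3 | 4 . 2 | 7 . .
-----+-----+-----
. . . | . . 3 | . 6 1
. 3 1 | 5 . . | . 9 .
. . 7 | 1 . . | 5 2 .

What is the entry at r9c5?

r1c8 = 4: row 1 has {3,5,7}; col 8 has {2,3,5,6,8,9}; box has {1,5} → only 4 remains.
r2c8 = 7: row 2 has {1,2,5}; col 8 has {2,3,4,5,6,8,9}; box has {1,4,5} → only 7 remains.
r6c8 = 1: row 6 has {2,3,4,6,7}; col 8 has {2,3,4,5,6,7,8,9}; box has {2,3,4,7,8} → only 1 remains.
r1c5 = 1: in row 1, 1 can only go here (every other open cell in that row sees a 1).
r3c5 = 7: in row 3, 7 can only go here (every other open cell in that row sees a 7).
r4c2 = 1: in row 4, 1 can only go here (every other open cell in that row sees a 1).
r4c3 = 5: in row 4, 5 can only go here (every other open cell in that row sees a 5).
r5c6 = 1: in row 5, 1 can only go here (every other open cell in that row sees a 1).
r5c2 = 7: in row 5, 7 can only go here (every other open cell in that row sees a 7).
r5c1 = 4: in row 5, 4 can only go here (every other open cell in that row sees a 4).
r8c1 = 8: row 8 has {1,3,5,9}; col 1 has {1,2,4,6,7}; box has {1,3,7} → only 8 remains.
r8c7 = 4: row 8 has {1,3,5,8,9}; col 7 has {1,2,5,7}; box has {1,2,5,6,9} → only 4 remains.
r8c9 = 7: row 8 has {1,3,4,5,8,9}; col 9 has {1,4}; box has {1,2,4,5,6,9} → only 7 remains.
r9c1 = 9: row 9 has {1,2,5,7}; col 1 has {1,2,4,6,7,8}; box has {1,3,7,8} → only 9 remains.
r2c1 = 3: row 2 has {1,2,5,7}; col 1 has {1,2,4,6,7,8,9}; box has {1,4,5,7} → only 3 remains.
r7c1 = 5: row 7 has {1,3,6}; col 1 has {1,2,3,4,6,7,8,9}; box has {1,3,7,8,9} → only 5 remains.
r7c3 = 2: row 7 has {1,3,5,6}; col 3 has {1,3,4,5,7}; box has {1,3,5,7,8,9} → only 2 remains.
r7c7 = 8: row 7 has {1,2,3,5,6}; col 7 has {1,2,4,5,7}; box has {1,2,4,5,6,7,9} → only 8 remains.
r8c6 = 6: row 8 has {1,3,4,5,7,8,9}; col 6 has {1,2,3,5,7}; box has {1,3,5} → only 6 remains.
r9c9 = 3: row 9 has {1,2,5,7,9}; col 9 has {1,4,7}; box has {1,2,4,5,6,7,8,9} → only 3 remains.
r3c6 = 9: row 3 has {1,4,5,7,8}; col 6 has {1,2,3,5,6,7}; box has {1,2,3,5,7,8} → only 9 remains.
r7c2 = 4: row 7 has {1,2,3,5,6,8}; col 2 has {1,3,5,7}; box has {1,2,3,5,7,8,9} → only 4 remains.
r7c5 = 9: row 7 has {1,2,3,4,5,6,8}; col 5 has {1,3,5,7}; box has {1,3,5,6} → only 9 remains.
r8c5 = 2: row 8 has {1,3,4,5,6,7,8,9}; col 5 has {1,3,5,7,9}; box has {1,3,5,6,9} → only 2 remains.
r9c2 = 6: row 9 has {1,2,3,5,7,9}; col 2 has {1,3,4,5,7}; box has {1,2,3,4,5,7,8,9} → only 6 remains.
r2c6 = 4: row 2 has {1,2,3,5,7}; col 6 has {1,2,3,5,6,7,9}; box has {1,2,3,5,7,8,9} → only 4 remains.
r3c2 = 2: row 3 has {1,4,5,7,8,9}; col 2 has {1,3,4,5,6,7}; box has {1,3,4,5,7} → only 2 remains.
r3c9 = 6: row 3 has {1,2,4,5,7,8,9}; col 9 has {1,3,4,7}; box has {1,4,5,7} → only 6 remains.
r5c9 = 9: row 5 has {1,2,3,4,5,7}; col 9 has {1,3,4,6,7}; box has {1,2,3,4,7,8} → only 9 remains.
r6c5 = 8: row 6 has {1,2,3,4,6,7}; col 5 has {1,2,3,5,7,9}; box has {1,2,3,4,5,7} → only 8 remains.
r6c9 = 5: row 6 has {1,2,3,4,6,7,8}; col 9 has {1,3,4,6,7,9}; box has {1,2,3,4,7,8,9} → only 5 remains.
r7c4 = 7: row 7 has {1,2,3,4,5,6,8,9}; col 4 has {1,2,3,4,5,8}; box has {1,2,3,5,6,9} → only 7 remains.
r9c5 = 4: row 9 has {1,2,3,5,6,7,9}; col 5 has {1,2,3,5,7,8,9}; box has {1,2,3,5,6,7,9} → only 4 remains.

4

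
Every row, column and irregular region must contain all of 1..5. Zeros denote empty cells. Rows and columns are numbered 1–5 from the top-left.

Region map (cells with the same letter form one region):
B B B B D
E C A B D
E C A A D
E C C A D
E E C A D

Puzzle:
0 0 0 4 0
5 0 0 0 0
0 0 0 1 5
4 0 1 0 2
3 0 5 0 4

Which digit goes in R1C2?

R3C1 = 2: row 3 has {1,5}; col 1 has {3,4,5}; region has {3,4,5} → only 2 remains.
R4C2 = 3: row 4 has {1,2,4}; col 2 has {}; region has {1,5} → only 3 remains.
R4C4 = 5: row 4 has {1,2,3,4}; col 4 has {1,4}; region has {1} → only 5 remains.
R5C2 = 1: row 5 has {3,4,5}; col 2 has {3}; region has {2,3,4,5} → only 1 remains.
R5C4 = 2: row 5 has {1,3,4,5}; col 4 has {1,4,5}; region has {1,5} → only 2 remains.
R1C1 = 1: row 1 has {4}; col 1 has {2,3,4,5}; region has {4} → only 1 remains.
R1C5 = 3: row 1 has {1,4}; col 5 has {2,4,5}; region has {2,4,5} → only 3 remains.
R2C4 = 3: row 2 has {5}; col 4 has {1,2,4,5}; region has {1,4} → only 3 remains.
R2C5 = 1: row 2 has {3,5}; col 5 has {2,3,4,5}; region has {2,3,4,5} → only 1 remains.
R3C2 = 4: row 3 has {1,2,5}; col 2 has {1,3}; region has {1,3,5} → only 4 remains.
R3C3 = 3: row 3 has {1,2,4,5}; col 3 has {1,5}; region has {1,2,5} → only 3 remains.
R1C3 = 2: row 1 has {1,3,4}; col 3 has {1,3,5}; region has {1,3,4} → only 2 remains.
R2C2 = 2: row 2 has {1,3,5}; col 2 has {1,3,4}; region has {1,3,4,5} → only 2 remains.
R2C3 = 4: row 2 has {1,2,3,5}; col 3 has {1,2,3,5}; region has {1,2,3,5} → only 4 remains.
R1C2 = 5: row 1 has {1,2,3,4}; col 2 has {1,2,3,4}; region has {1,2,3,4} → only 5 remains.

5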